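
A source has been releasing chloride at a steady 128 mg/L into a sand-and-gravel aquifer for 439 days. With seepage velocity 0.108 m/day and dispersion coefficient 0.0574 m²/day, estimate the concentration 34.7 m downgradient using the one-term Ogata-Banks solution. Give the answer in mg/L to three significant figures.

For a continuous step input, C/C₀ ≈ ½·erfc((x−vt)/(2√(Dt))).
vt = 0.108 × 439 = 47.412 m and 2√(Dt) = 2√(0.0574 × 439) = 10.04 m.
Argument (x−vt)/(2√(Dt)) = (34.7 − 47.412)/10.04 = -1.266; ½·erfc(-1.266) = 0.9633.
C = 128 × 0.9633 = 123 mg/L.

123 mg/L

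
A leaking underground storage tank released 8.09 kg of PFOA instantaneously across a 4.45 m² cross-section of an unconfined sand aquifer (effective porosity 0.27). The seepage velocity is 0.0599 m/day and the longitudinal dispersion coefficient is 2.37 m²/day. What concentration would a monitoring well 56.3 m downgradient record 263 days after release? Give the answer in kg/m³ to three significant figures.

For an instantaneous plane source, C(x,t) = M/(n_e·A·√(4πDt)) · exp(−(x−vt)²/(4Dt)), with n_e·A the pore (flow) area.
Plume center vt = 0.0599 × 263 = 15.7537 m, so the well at 56.3 m is 40.5463 m downgradient of the peak.
√(4πDt) = 88.50 m, giving peak height M/(n_e·A·√(4πDt)) = 8.09/(0.27 × 4.45 × 88.50) = 0.07608 kg/m³.
(x−vt)²/(4Dt) = (40.5463)²/(4 × 2.37 × 263) = 0.6594; exp(−0.6594) = 0.5172.
C = 0.07608 × 0.5172 = 0.0393 kg/m³.

0.0393 kg/m³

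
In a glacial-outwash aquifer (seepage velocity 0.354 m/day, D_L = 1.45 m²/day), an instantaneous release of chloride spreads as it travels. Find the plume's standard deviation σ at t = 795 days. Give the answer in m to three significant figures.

Dispersive spreading gives a Gaussian with σ² = 2Dt; advection only shifts the center.
σ = √(2 × 1.45 × 795) = 48.0 m.

48.0 m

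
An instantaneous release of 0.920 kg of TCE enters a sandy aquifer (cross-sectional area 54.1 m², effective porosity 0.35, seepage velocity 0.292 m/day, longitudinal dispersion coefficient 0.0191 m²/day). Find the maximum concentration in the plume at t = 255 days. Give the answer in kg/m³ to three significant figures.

The peak of an instantaneous 1D plume sits at x = vt; there the Gaussian factor is 1 and C_max = M/(n_e·A·√(4πDt)), where n_e·A is the pore area the mass is dissolved in.
√(4πDt) = √(4π × 0.0191 × 255) = 7.823 m, so C_max = 0.920/(0.35 × 54.1 × 7.823) = 0.00621 kg/m³.

0.00621 kg/m³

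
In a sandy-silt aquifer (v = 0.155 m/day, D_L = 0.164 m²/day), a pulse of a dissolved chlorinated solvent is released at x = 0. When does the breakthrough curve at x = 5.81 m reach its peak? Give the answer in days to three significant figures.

31.3 days

For the 1D instantaneous-source solution, setting ∂C/∂t = 0 at fixed x gives v²t² + 2Dt − x² = 0, so t = (√(D² + v²x²) − D)/v².
√(D² + v²x²) = √(0.164² + 0.155² × 5.81²) = 0.9154; v² = 0.024025.
t = (0.9154 − 0.164)/0.024025 = 31.3 days (vs. the pure-advection estimate x/v = 37.5 d).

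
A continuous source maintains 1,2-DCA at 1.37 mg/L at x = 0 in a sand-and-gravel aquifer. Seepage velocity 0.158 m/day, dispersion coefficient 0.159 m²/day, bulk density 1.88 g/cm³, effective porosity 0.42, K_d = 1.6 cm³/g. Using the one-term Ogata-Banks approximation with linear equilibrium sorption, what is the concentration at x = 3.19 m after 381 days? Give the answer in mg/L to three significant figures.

1.18 mg/L

Retardation factor R = 1 + ρ_b·K_d/n = 1 + 1.88 × 1.6/0.42 = 8.162.
Sorption retards both mechanisms: v_R = v/R = 0.01936 m/day, D_R = D/R = 0.01948 m²/day.
v_R·t = 0.01936 × 381 = 7.37616 m; 2√(D_R t) = 5.449 m; argument = (3.19 − 7.37616)/5.449 = -0.7682.
C = C₀ × ½·erfc(-0.7682) = 1.37 × 0.8613 = 1.18 mg/L.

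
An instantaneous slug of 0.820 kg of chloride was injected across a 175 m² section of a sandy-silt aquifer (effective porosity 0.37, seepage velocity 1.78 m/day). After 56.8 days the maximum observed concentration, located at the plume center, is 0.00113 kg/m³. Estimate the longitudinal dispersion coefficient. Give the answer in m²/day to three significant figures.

At the plume center C_max = M/(n_e·A·√(4πDt)), so D = M²/(4πt·(n_e·A·C_max)²).
n_e·A·C_max = 0.37 × 175 × 0.00113 = 0.07317 kg/m.
D = 0.820²/(4π × 56.8 × 0.07317²) = 0.176 m²/day.

0.176 m²/day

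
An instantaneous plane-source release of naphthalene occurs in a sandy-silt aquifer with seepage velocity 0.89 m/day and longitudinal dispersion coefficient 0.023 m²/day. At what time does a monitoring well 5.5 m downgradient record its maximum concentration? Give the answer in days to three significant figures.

6.15 days

For the 1D instantaneous-source solution, setting ∂C/∂t = 0 at fixed x gives v²t² + 2Dt − x² = 0, so t = (√(D² + v²x²) − D)/v².
√(D² + v²x²) = √(0.023² + 0.89² × 5.5²) = 4.895; v² = 0.7921.
t = (4.895 − 0.023)/0.7921 = 6.15 days (vs. the pure-advection estimate x/v = 6.18 d).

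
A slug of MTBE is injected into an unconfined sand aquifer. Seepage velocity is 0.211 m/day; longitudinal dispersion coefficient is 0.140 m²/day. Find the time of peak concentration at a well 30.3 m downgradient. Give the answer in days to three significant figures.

For the 1D instantaneous-source solution, setting ∂C/∂t = 0 at fixed x gives v²t² + 2Dt − x² = 0, so t = (√(D² + v²x²) − D)/v².
√(D² + v²x²) = √(0.140² + 0.211² × 30.3²) = 6.395; v² = 0.044521.
t = (6.395 − 0.140)/0.044521 = 140 days (vs. the pure-advection estimate x/v = 144 d).

140 days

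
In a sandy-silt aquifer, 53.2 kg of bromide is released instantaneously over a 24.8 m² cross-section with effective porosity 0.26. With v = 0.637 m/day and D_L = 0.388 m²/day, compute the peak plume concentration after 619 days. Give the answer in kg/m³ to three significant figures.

The peak of an instantaneous 1D plume sits at x = vt; there the Gaussian factor is 1 and C_max = M/(n_e·A·√(4πDt)), where n_e·A is the pore area the mass is dissolved in.
√(4πDt) = √(4π × 0.388 × 619) = 54.94 m, so C_max = 53.2/(0.26 × 24.8 × 54.94) = 0.150 kg/m³.

0.150 kg/m³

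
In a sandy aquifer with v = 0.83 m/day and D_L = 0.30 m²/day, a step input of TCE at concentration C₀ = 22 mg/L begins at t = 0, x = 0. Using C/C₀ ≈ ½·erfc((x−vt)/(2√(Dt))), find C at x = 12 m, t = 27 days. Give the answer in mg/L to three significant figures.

For a continuous step input, C/C₀ ≈ ½·erfc((x−vt)/(2√(Dt))).
vt = 0.83 × 27 = 22.41 m and 2√(Dt) = 2√(0.30 × 27) = 5.692 m.
Argument (x−vt)/(2√(Dt)) = (12 − 22.41)/5.692 = -1.829; ½·erfc(-1.829) = 0.9952.
C = 22 × 0.9952 = 21.9 mg/L.

21.9 mg/L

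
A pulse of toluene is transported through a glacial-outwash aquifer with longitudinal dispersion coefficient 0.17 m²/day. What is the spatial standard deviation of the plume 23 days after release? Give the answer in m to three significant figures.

2.80 m

Dispersive spreading gives a Gaussian with σ² = 2Dt; advection only shifts the center.
σ = √(2 × 0.17 × 23) = 2.80 m.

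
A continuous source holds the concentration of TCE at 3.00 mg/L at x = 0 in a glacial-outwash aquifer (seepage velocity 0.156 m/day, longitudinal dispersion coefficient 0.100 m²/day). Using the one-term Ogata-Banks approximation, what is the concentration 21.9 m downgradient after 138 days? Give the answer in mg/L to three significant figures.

1.42 mg/L

For a continuous step input, C/C₀ ≈ ½·erfc((x−vt)/(2√(Dt))).
vt = 0.156 × 138 = 21.528 m and 2√(Dt) = 2√(0.100 × 138) = 7.430 m.
Argument (x−vt)/(2√(Dt)) = (21.9 − 21.528)/7.430 = 0.05007; ½·erfc(0.05007) = 0.4718.
C = 3.00 × 0.4718 = 1.42 mg/L.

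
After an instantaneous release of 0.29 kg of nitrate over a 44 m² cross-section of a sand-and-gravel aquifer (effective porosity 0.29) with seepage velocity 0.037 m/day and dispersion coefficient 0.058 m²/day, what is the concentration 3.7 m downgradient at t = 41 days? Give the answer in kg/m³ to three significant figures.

For an instantaneous plane source, C(x,t) = M/(n_e·A·√(4πDt)) · exp(−(x−vt)²/(4Dt)), with n_e·A the pore (flow) area.
Plume center vt = 0.037 × 41 = 1.517 m, so the well at 3.7 m is 2.183 m downgradient of the peak.
√(4πDt) = 5.467 m, giving peak height M/(n_e·A·√(4πDt)) = 0.29/(0.29 × 44 × 5.467) = 0.004157 kg/m³.
(x−vt)²/(4Dt) = (2.183)²/(4 × 0.058 × 41) = 0.5010; exp(−0.5010) = 0.6059.
C = 0.004157 × 0.6059 = 0.00252 kg/m³.

0.00252 kg/m³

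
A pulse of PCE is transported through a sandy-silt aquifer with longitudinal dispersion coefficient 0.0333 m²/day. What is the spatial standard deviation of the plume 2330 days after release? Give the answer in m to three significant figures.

Dispersive spreading gives a Gaussian with σ² = 2Dt; advection only shifts the center.
σ = √(2 × 0.0333 × 2330) = 12.5 m.

12.5 m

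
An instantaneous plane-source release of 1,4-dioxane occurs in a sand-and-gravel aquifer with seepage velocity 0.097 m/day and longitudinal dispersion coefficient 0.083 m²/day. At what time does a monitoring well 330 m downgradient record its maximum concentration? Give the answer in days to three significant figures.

For the 1D instantaneous-source solution, setting ∂C/∂t = 0 at fixed x gives v²t² + 2Dt − x² = 0, so t = (√(D² + v²x²) − D)/v².
√(D² + v²x²) = √(0.083² + 0.097² × 330²) = 32.01; v² = 0.009409.
t = (32.01 − 0.083)/0.009409 = 3390 days (vs. the pure-advection estimate x/v = 3400 d).

3390 days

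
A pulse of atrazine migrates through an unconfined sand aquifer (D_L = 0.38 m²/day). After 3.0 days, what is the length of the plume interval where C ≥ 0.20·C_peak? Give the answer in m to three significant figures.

The plume is Gaussian with σ = √(2Dt) = √(2 × 0.38 × 3.0) = 1.510 m.
C/C_peak = exp(−Δx²/(2σ²)) = 0.20 ⇒ Δx = σ·√(−2 ln 0.20) = 1.510 × 1.794 = 2.709 m.
Width = 2Δx = 5.42 m.

5.42 m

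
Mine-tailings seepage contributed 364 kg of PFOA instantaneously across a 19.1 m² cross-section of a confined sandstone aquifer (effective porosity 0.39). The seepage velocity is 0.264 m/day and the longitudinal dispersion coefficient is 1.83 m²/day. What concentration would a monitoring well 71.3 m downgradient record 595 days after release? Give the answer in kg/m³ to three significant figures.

For an instantaneous plane source, C(x,t) = M/(n_e·A·√(4πDt)) · exp(−(x−vt)²/(4Dt)), with n_e·A the pore (flow) area.
Plume center vt = 0.264 × 595 = 157.08 m, so the well at 71.3 m is 85.78 m upgradient of the peak.
√(4πDt) = 117.0 m, giving peak height M/(n_e·A·√(4πDt)) = 364/(0.39 × 19.1 × 117.0) = 0.4177 kg/m³.
(x−vt)²/(4Dt) = (-85.78)²/(4 × 1.83 × 595) = 1.689; exp(−1.689) = 0.1847.
C = 0.4177 × 0.1847 = 0.0771 kg/m³.

0.0771 kg/m³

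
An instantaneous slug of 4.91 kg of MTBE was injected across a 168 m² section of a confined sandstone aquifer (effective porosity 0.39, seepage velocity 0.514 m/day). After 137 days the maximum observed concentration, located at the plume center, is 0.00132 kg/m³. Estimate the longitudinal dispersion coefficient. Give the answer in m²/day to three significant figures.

1.87 m²/day

At the plume center C_max = M/(n_e·A·√(4πDt)), so D = M²/(4πt·(n_e·A·C_max)²).
n_e·A·C_max = 0.39 × 168 × 0.00132 = 0.08649 kg/m.
D = 4.91²/(4π × 137 × 0.08649²) = 1.87 m²/day.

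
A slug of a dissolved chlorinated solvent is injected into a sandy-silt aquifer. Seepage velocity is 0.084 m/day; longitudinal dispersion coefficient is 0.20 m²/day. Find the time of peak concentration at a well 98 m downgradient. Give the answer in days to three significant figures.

For the 1D instantaneous-source solution, setting ∂C/∂t = 0 at fixed x gives v²t² + 2Dt − x² = 0, so t = (√(D² + v²x²) − D)/v².
√(D² + v²x²) = √(0.20² + 0.084² × 98²) = 8.234; v² = 0.007056.
t = (8.234 − 0.20)/0.007056 = 1140 days (vs. the pure-advection estimate x/v = 1170 d).

1140 days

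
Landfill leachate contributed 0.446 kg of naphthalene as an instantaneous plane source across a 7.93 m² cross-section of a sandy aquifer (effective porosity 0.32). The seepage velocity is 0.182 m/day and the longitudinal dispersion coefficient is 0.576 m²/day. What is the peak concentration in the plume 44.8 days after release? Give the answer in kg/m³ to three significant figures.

The peak of an instantaneous 1D plume sits at x = vt; there the Gaussian factor is 1 and C_max = M/(n_e·A·√(4πDt)), where n_e·A is the pore area the mass is dissolved in.
√(4πDt) = √(4π × 0.576 × 44.8) = 18.01 m, so C_max = 0.446/(0.32 × 7.93 × 18.01) = 0.00976 kg/m³.

0.00976 kg/m³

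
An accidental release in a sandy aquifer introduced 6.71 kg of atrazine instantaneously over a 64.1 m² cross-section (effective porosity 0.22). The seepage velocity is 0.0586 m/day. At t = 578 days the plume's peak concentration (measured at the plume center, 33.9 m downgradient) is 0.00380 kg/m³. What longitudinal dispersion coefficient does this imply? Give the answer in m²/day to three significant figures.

At the plume center C_max = M/(n_e·A·√(4πDt)), so D = M²/(4πt·(n_e·A·C_max)²).
n_e·A·C_max = 0.22 × 64.1 × 0.00380 = 0.05359 kg/m.
D = 6.71²/(4π × 578 × 0.05359²) = 2.16 m²/day.

2.16 m²/day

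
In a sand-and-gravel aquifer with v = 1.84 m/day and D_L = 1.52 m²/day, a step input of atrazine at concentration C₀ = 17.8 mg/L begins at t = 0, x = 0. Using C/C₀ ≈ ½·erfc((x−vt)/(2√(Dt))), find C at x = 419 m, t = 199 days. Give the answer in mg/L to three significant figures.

0.282 mg/L

For a continuous step input, C/C₀ ≈ ½·erfc((x−vt)/(2√(Dt))).
vt = 1.84 × 199 = 366.16 m and 2√(Dt) = 2√(1.52 × 199) = 34.78 m.
Argument (x−vt)/(2√(Dt)) = (419 − 366.16)/34.78 = 1.519; ½·erfc(1.519) = 0.01585.
C = 17.8 × 0.01585 = 0.282 mg/L.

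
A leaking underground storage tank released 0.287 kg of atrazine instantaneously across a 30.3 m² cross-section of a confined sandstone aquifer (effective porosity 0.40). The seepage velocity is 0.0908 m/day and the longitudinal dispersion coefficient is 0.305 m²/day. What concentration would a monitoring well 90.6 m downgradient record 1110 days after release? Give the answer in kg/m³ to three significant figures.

For an instantaneous plane source, C(x,t) = M/(n_e·A·√(4πDt)) · exp(−(x−vt)²/(4Dt)), with n_e·A the pore (flow) area.
Plume center vt = 0.0908 × 1110 = 100.788 m, so the well at 90.6 m is 10.188 m upgradient of the peak.
√(4πDt) = 65.23 m, giving peak height M/(n_e·A·√(4πDt)) = 0.287/(0.40 × 30.3 × 65.23) = 0.0003630 kg/m³.
(x−vt)²/(4Dt) = (-10.188)²/(4 × 0.305 × 1110) = 0.07665; exp(−0.07665) = 0.9262.
C = 0.0003630 × 0.9262 = 0.000336 kg/m³.

0.000336 kg/m³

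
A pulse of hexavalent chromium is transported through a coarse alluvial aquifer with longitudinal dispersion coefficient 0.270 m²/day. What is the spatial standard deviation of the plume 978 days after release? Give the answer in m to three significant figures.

23.0 m

Dispersive spreading gives a Gaussian with σ² = 2Dt; advection only shifts the center.
σ = √(2 × 0.270 × 978) = 23.0 m.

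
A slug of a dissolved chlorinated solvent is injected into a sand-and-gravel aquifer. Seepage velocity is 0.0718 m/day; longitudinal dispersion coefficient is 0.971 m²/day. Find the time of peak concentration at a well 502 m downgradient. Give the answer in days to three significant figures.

6810 days

For the 1D instantaneous-source solution, setting ∂C/∂t = 0 at fixed x gives v²t² + 2Dt − x² = 0, so t = (√(D² + v²x²) − D)/v².
√(D² + v²x²) = √(0.971² + 0.0718² × 502²) = 36.06; v² = 0.00515524.
t = (36.06 − 0.971)/0.00515524 = 6810 days (vs. the pure-advection estimate x/v = 6990 d).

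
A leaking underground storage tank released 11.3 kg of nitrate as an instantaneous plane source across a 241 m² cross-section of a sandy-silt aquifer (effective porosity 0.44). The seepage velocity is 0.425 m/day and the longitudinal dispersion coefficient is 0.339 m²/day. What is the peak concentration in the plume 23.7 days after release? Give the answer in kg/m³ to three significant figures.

0.0106 kg/m³

The peak of an instantaneous 1D plume sits at x = vt; there the Gaussian factor is 1 and C_max = M/(n_e·A·√(4πDt)), where n_e·A is the pore area the mass is dissolved in.
√(4πDt) = √(4π × 0.339 × 23.7) = 10.05 m, so C_max = 11.3/(0.44 × 241 × 10.05) = 0.0106 kg/m³.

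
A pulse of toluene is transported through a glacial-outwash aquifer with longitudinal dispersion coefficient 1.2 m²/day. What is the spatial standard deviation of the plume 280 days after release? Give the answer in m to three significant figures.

25.9 m

Dispersive spreading gives a Gaussian with σ² = 2Dt; advection only shifts the center.
σ = √(2 × 1.2 × 280) = 25.9 m.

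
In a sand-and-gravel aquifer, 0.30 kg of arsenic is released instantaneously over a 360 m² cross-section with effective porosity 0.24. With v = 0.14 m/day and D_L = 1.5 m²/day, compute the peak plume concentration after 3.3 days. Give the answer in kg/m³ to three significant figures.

The peak of an instantaneous 1D plume sits at x = vt; there the Gaussian factor is 1 and C_max = M/(n_e·A·√(4πDt)), where n_e·A is the pore area the mass is dissolved in.
√(4πDt) = √(4π × 1.5 × 3.3) = 7.887 m, so C_max = 0.30/(0.24 × 360 × 7.887) = 0.000440 kg/m³.

0.000440 kg/m³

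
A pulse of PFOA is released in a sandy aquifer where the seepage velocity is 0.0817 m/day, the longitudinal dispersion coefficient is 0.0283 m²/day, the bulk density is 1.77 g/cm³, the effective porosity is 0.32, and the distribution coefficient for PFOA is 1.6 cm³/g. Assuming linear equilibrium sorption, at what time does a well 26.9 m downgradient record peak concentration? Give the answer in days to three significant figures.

Retardation factor R = 1 + ρ_b·K_d/n = 1 + 1.77 × 1.6/0.32 = 9.850.
Sorption retards both mechanisms: v_R = v/R = 0.008294 m/day, D_R = D/R = 0.002873 m²/day.
Peak time from v_R²t² + 2D_R t − x² = 0: t = (√(D_R² + v_R²x²) − D_R)/v_R².
√(D_R² + v_R²x²) = √(0.002873² + 0.008294² × 26.9²) = 0.2231; v_R² = 6.879e-05.
t = (0.2231 − 0.002873)/6.879e-05 = 3200 days.

3200 days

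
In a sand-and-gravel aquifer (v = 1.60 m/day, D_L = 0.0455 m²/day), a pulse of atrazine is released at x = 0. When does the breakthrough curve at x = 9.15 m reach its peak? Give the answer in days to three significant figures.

For the 1D instantaneous-source solution, setting ∂C/∂t = 0 at fixed x gives v²t² + 2Dt − x² = 0, so t = (√(D² + v²x²) − D)/v².
√(D² + v²x²) = √(0.0455² + 1.60² × 9.15²) = 14.64; v² = 2.56.
t = (14.64 − 0.0455)/2.56 = 5.70 days (vs. the pure-advection estimate x/v = 5.72 d).

5.70 days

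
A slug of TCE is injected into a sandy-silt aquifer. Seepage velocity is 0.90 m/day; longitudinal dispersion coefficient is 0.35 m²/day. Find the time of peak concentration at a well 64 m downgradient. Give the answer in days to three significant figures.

For the 1D instantaneous-source solution, setting ∂C/∂t = 0 at fixed x gives v²t² + 2Dt − x² = 0, so t = (√(D² + v²x²) − D)/v².
√(D² + v²x²) = √(0.35² + 0.90² × 64²) = 57.60; v² = 0.81.
t = (57.60 − 0.35)/0.81 = 70.7 days (vs. the pure-advection estimate x/v = 71.1 d).

70.7 days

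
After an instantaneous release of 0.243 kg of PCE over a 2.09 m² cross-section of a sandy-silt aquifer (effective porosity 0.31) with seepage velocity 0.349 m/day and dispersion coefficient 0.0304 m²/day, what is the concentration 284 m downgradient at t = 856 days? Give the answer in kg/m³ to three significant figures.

0.00257 kg/m³

For an instantaneous plane source, C(x,t) = M/(n_e·A·√(4πDt)) · exp(−(x−vt)²/(4Dt)), with n_e·A the pore (flow) area.
Plume center vt = 0.349 × 856 = 298.744 m, so the well at 284 m is 14.744 m upgradient of the peak.
√(4πDt) = 18.08 m, giving peak height M/(n_e·A·√(4πDt)) = 0.243/(0.31 × 2.09 × 18.08) = 0.02074 kg/m³.
(x−vt)²/(4Dt) = (-14.744)²/(4 × 0.0304 × 856) = 2.088; exp(−2.088) = 0.1239.
C = 0.02074 × 0.1239 = 0.00257 kg/m³.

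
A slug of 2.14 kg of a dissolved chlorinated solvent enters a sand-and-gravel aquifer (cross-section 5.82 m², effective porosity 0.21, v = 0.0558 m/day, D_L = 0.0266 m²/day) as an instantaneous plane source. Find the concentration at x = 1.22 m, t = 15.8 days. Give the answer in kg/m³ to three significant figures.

For an instantaneous plane source, C(x,t) = M/(n_e·A·√(4πDt)) · exp(−(x−vt)²/(4Dt)), with n_e·A the pore (flow) area.
Plume center vt = 0.0558 × 15.8 = 0.88164 m, so the well at 1.22 m is 0.33836 m downgradient of the peak.
√(4πDt) = 2.298 m, giving peak height M/(n_e·A·√(4πDt)) = 2.14/(0.21 × 5.82 × 2.298) = 0.7619 kg/m³.
(x−vt)²/(4Dt) = (0.33836)²/(4 × 0.0266 × 15.8) = 0.06810; exp(−0.06810) = 0.9342.
C = 0.7619 × 0.9342 = 0.712 kg/m³.

0.712 kg/m³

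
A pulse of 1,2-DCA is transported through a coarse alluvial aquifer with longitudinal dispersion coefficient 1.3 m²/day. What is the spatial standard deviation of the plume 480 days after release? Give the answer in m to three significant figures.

35.3 m

Dispersive spreading gives a Gaussian with σ² = 2Dt; advection only shifts the center.
σ = √(2 × 1.3 × 480) = 35.3 m.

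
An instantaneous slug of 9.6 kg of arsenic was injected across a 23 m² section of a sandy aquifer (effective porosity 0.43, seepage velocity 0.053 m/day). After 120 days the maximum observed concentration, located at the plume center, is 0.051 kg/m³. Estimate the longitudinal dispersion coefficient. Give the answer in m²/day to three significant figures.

At the plume center C_max = M/(n_e·A·√(4πDt)), so D = M²/(4πt·(n_e·A·C_max)²).
n_e·A·C_max = 0.43 × 23 × 0.051 = 0.5044 kg/m.
D = 9.6²/(4π × 120 × 0.5044²) = 0.240 m²/day.

0.240 m²/day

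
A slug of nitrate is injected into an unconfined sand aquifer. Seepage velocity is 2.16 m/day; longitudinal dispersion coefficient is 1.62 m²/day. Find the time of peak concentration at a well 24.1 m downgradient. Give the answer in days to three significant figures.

10.8 days

For the 1D instantaneous-source solution, setting ∂C/∂t = 0 at fixed x gives v²t² + 2Dt − x² = 0, so t = (√(D² + v²x²) − D)/v².
√(D² + v²x²) = √(1.62² + 2.16² × 24.1²) = 52.08; v² = 4.6656.
t = (52.08 − 1.62)/4.6656 = 10.8 days (vs. the pure-advection estimate x/v = 11.2 d).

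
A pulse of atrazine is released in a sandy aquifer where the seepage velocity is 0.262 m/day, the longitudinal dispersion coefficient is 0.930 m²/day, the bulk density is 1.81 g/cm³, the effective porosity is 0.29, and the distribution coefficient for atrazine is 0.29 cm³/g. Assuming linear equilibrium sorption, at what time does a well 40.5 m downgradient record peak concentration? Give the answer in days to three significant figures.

Retardation factor R = 1 + ρ_b·K_d/n = 1 + 1.81 × 0.29/0.29 = 2.810.
Sorption retards both mechanisms: v_R = v/R = 0.09324 m/day, D_R = D/R = 0.3310 m²/day.
Peak time from v_R²t² + 2D_R t − x² = 0: t = (√(D_R² + v_R²x²) − D_R)/v_R².
√(D_R² + v_R²x²) = √(0.3310² + 0.09324² × 40.5²) = 3.791; v_R² = 0.008694.
t = (3.791 − 0.3310)/0.008694 = 398 days.

398 days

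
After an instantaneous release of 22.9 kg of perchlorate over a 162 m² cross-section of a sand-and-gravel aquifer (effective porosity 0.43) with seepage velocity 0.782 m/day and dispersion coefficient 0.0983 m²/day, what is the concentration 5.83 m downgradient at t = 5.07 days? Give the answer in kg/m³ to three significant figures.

0.0229 kg/m³

For an instantaneous plane source, C(x,t) = M/(n_e·A·√(4πDt)) · exp(−(x−vt)²/(4Dt)), with n_e·A the pore (flow) area.
Plume center vt = 0.782 × 5.07 = 3.96474 m, so the well at 5.83 m is 1.86526 m downgradient of the peak.
√(4πDt) = 2.503 m, giving peak height M/(n_e·A·√(4πDt)) = 22.9/(0.43 × 162 × 2.503) = 0.1313 kg/m³.
(x−vt)²/(4Dt) = (1.86526)²/(4 × 0.0983 × 5.07) = 1.745; exp(−1.745) = 0.1746.
C = 0.1313 × 0.1746 = 0.0229 kg/m³.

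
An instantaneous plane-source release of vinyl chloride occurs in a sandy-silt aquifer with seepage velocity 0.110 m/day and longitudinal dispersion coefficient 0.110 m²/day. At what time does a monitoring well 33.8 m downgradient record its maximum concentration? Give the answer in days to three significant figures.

298 days

For the 1D instantaneous-source solution, setting ∂C/∂t = 0 at fixed x gives v²t² + 2Dt − x² = 0, so t = (√(D² + v²x²) − D)/v².
√(D² + v²x²) = √(0.110² + 0.110² × 33.8²) = 3.720; v² = 0.0121.
t = (3.720 − 0.110)/0.0121 = 298 days (vs. the pure-advection estimate x/v = 307 d).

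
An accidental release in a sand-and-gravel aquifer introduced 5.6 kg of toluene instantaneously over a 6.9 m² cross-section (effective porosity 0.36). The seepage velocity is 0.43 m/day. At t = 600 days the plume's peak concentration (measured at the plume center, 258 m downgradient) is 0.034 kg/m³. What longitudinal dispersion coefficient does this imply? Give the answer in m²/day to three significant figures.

0.583 m²/day

At the plume center C_max = M/(n_e·A·√(4πDt)), so D = M²/(4πt·(n_e·A·C_max)²).
n_e·A·C_max = 0.36 × 6.9 × 0.034 = 0.08446 kg/m.
D = 5.6²/(4π × 600 × 0.08446²) = 0.583 m²/day.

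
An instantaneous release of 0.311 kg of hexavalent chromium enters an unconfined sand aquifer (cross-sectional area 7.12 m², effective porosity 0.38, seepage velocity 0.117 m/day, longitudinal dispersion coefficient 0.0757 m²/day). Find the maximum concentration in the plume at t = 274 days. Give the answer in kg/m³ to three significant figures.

0.00712 kg/m³

The peak of an instantaneous 1D plume sits at x = vt; there the Gaussian factor is 1 and C_max = M/(n_e·A·√(4πDt)), where n_e·A is the pore area the mass is dissolved in.
√(4πDt) = √(4π × 0.0757 × 274) = 16.14 m, so C_max = 0.311/(0.38 × 7.12 × 16.14) = 0.00712 kg/m³.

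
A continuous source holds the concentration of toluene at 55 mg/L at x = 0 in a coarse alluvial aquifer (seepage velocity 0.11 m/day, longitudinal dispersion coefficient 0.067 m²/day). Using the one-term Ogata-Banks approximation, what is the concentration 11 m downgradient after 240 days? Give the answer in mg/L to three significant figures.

54.8 mg/L

For a continuous step input, C/C₀ ≈ ½·erfc((x−vt)/(2√(Dt))).
vt = 0.11 × 240 = 26.4 m and 2√(Dt) = 2√(0.067 × 240) = 8.020 m.
Argument (x−vt)/(2√(Dt)) = (11 − 26.4)/8.020 = -1.920; ½·erfc(-1.920) = 0.9967.
C = 55 × 0.9967 = 54.8 mg/L.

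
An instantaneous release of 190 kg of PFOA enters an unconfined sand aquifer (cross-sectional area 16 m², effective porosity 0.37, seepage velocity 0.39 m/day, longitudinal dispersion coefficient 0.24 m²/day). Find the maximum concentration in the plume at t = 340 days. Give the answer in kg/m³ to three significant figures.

The peak of an instantaneous 1D plume sits at x = vt; there the Gaussian factor is 1 and C_max = M/(n_e·A·√(4πDt)), where n_e·A is the pore area the mass is dissolved in.
√(4πDt) = √(4π × 0.24 × 340) = 32.02 m, so C_max = 190/(0.37 × 16 × 32.02) = 1.00 kg/m³.

1.00 kg/m³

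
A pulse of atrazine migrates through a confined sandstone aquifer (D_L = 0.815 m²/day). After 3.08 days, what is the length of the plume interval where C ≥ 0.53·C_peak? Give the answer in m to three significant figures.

The plume is Gaussian with σ = √(2Dt) = √(2 × 0.815 × 3.08) = 2.241 m.
C/C_peak = exp(−Δx²/(2σ²)) = 0.53 ⇒ Δx = σ·√(−2 ln 0.53) = 2.241 × 1.127 = 2.526 m.
Width = 2Δx = 5.05 m.

5.05 m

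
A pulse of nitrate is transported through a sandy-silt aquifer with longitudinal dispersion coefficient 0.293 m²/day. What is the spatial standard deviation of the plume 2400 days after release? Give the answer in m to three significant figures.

37.5 m

Dispersive spreading gives a Gaussian with σ² = 2Dt; advection only shifts the center.
σ = √(2 × 0.293 × 2400) = 37.5 m.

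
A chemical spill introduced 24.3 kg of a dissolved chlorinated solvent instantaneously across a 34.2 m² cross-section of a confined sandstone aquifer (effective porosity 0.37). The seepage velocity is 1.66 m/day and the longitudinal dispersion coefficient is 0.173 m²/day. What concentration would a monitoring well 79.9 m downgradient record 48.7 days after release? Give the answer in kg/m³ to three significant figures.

0.182 kg/m³

For an instantaneous plane source, C(x,t) = M/(n_e·A·√(4πDt)) · exp(−(x−vt)²/(4Dt)), with n_e·A the pore (flow) area.
Plume center vt = 1.66 × 48.7 = 80.842 m, so the well at 79.9 m is 0.942 m upgradient of the peak.
√(4πDt) = 10.29 m, giving peak height M/(n_e·A·√(4πDt)) = 24.3/(0.37 × 34.2 × 10.29) = 0.1866 kg/m³.
(x−vt)²/(4Dt) = (-0.942)²/(4 × 0.173 × 48.7) = 0.02633; exp(−0.02633) = 0.9740.
C = 0.1866 × 0.9740 = 0.182 kg/m³.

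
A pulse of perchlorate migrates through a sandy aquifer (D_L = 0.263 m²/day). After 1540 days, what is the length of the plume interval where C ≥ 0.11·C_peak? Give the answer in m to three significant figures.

The plume is Gaussian with σ = √(2Dt) = √(2 × 0.263 × 1540) = 28.46 m.
C/C_peak = exp(−Δx²/(2σ²)) = 0.11 ⇒ Δx = σ·√(−2 ln 0.11) = 28.46 × 2.101 = 59.79 m.
Width = 2Δx = 120 m.

120 m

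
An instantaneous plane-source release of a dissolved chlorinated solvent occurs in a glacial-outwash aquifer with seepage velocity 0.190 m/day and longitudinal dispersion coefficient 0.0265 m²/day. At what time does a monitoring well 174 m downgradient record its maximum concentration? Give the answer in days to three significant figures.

915 days

For the 1D instantaneous-source solution, setting ∂C/∂t = 0 at fixed x gives v²t² + 2Dt − x² = 0, so t = (√(D² + v²x²) − D)/v².
√(D² + v²x²) = √(0.0265² + 0.190² × 174²) = 33.06; v² = 0.0361.
t = (33.06 − 0.0265)/0.0361 = 915 days (vs. the pure-advection estimate x/v = 916 d).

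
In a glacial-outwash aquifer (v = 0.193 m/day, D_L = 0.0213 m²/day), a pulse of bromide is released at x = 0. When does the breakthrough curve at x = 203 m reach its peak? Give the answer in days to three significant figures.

For the 1D instantaneous-source solution, setting ∂C/∂t = 0 at fixed x gives v²t² + 2Dt − x² = 0, so t = (√(D² + v²x²) − D)/v².
√(D² + v²x²) = √(0.0213² + 0.193² × 203²) = 39.18; v² = 0.037249.
t = (39.18 − 0.0213)/0.037249 = 1050 days (vs. the pure-advection estimate x/v = 1050 d).

1050 days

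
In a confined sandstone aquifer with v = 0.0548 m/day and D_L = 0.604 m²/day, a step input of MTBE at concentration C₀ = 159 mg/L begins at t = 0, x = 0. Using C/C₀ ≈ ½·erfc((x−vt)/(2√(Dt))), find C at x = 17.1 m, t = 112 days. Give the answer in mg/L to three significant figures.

For a continuous step input, C/C₀ ≈ ½·erfc((x−vt)/(2√(Dt))).
vt = 0.0548 × 112 = 6.1376 m and 2√(Dt) = 2√(0.604 × 112) = 16.45 m.
Argument (x−vt)/(2√(Dt)) = (17.1 − 6.1376)/16.45 = 0.6664; ½·erfc(0.6664) = 0.1730.
C = 159 × 0.1730 = 27.5 mg/L.

27.5 mg/L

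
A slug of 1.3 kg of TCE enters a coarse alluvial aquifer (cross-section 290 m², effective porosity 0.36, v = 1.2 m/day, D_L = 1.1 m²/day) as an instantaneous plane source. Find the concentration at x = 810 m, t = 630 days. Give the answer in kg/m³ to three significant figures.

For an instantaneous plane source, C(x,t) = M/(n_e·A·√(4πDt)) · exp(−(x−vt)²/(4Dt)), with n_e·A the pore (flow) area.
Plume center vt = 1.2 × 630 = 756 m, so the well at 810 m is 54 m downgradient of the peak.
√(4πDt) = 93.32 m, giving peak height M/(n_e·A·√(4πDt)) = 1.3/(0.36 × 290 × 93.32) = 0.0001334 kg/m³.
(x−vt)²/(4Dt) = (54)²/(4 × 1.1 × 630) = 1.052; exp(−1.052) = 0.3492.
C = 0.0001334 × 0.3492 = 4.66e-05 kg/m³.

4.66e-05 kg/m³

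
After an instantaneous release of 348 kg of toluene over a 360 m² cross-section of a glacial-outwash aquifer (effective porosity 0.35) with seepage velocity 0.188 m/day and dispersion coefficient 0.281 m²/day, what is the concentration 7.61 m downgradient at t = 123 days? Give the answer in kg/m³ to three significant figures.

0.0232 kg/m³

For an instantaneous plane source, C(x,t) = M/(n_e·A·√(4πDt)) · exp(−(x−vt)²/(4Dt)), with n_e·A the pore (flow) area.
Plume center vt = 0.188 × 123 = 23.124 m, so the well at 7.61 m is 15.514 m upgradient of the peak.
√(4πDt) = 20.84 m, giving peak height M/(n_e·A·√(4πDt)) = 348/(0.35 × 360 × 20.84) = 0.1325 kg/m³.
(x−vt)²/(4Dt) = (-15.514)²/(4 × 0.281 × 123) = 1.741; exp(−1.741) = 0.1753.
C = 0.1325 × 0.1753 = 0.0232 kg/m³.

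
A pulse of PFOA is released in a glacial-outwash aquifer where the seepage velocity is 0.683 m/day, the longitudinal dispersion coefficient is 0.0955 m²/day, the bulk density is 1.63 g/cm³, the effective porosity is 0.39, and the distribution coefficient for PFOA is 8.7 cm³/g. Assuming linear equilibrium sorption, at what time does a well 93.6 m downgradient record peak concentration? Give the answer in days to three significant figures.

5110 days

Retardation factor R = 1 + ρ_b·K_d/n = 1 + 1.63 × 8.7/0.39 = 37.36.
Sorption retards both mechanisms: v_R = v/R = 0.01828 m/day, D_R = D/R = 0.002556 m²/day.
Peak time from v_R²t² + 2D_R t − x² = 0: t = (√(D_R² + v_R²x²) − D_R)/v_R².
√(D_R² + v_R²x²) = √(0.002556² + 0.01828² × 93.6²) = 1.711; v_R² = 0.0003342.
t = (1.711 − 0.002556)/0.0003342 = 5110 days.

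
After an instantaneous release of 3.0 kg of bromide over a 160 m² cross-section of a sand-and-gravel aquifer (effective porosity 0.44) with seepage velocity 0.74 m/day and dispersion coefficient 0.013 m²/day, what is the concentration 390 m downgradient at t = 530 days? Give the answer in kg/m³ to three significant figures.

For an instantaneous plane source, C(x,t) = M/(n_e·A·√(4πDt)) · exp(−(x−vt)²/(4Dt)), with n_e·A the pore (flow) area.
Plume center vt = 0.74 × 530 = 392.2 m, so the well at 390 m is 2.2 m upgradient of the peak.
√(4πDt) = 9.305 m, giving peak height M/(n_e·A·√(4πDt)) = 3.0/(0.44 × 160 × 9.305) = 0.004580 kg/m³.
(x−vt)²/(4Dt) = (-2.2)²/(4 × 0.013 × 530) = 0.1756; exp(−0.1756) = 0.8390.
C = 0.004580 × 0.8390 = 0.00384 kg/m³.

0.00384 kg/m³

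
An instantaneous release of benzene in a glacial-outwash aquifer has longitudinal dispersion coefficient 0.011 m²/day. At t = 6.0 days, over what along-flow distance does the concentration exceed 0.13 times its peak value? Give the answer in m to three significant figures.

The plume is Gaussian with σ = √(2Dt) = √(2 × 0.011 × 6.0) = 0.3633 m.
C/C_peak = exp(−Δx²/(2σ²)) = 0.13 ⇒ Δx = σ·√(−2 ln 0.13) = 0.3633 × 2.020 = 0.7339 m.
Width = 2Δx = 1.47 m.

1.47 m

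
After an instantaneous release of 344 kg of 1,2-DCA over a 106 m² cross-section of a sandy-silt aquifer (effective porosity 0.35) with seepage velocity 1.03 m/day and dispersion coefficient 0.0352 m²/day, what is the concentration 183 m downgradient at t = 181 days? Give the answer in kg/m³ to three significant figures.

For an instantaneous plane source, C(x,t) = M/(n_e·A·√(4πDt)) · exp(−(x−vt)²/(4Dt)), with n_e·A the pore (flow) area.
Plume center vt = 1.03 × 181 = 186.43 m, so the well at 183 m is 3.43 m upgradient of the peak.
√(4πDt) = 8.948 m, giving peak height M/(n_e·A·√(4πDt)) = 344/(0.35 × 106 × 8.948) = 1.036 kg/m³.
(x−vt)²/(4Dt) = (-3.43)²/(4 × 0.0352 × 181) = 0.4616; exp(−0.4616) = 0.6303.
C = 1.036 × 0.6303 = 0.653 kg/m³.

0.653 kg/m³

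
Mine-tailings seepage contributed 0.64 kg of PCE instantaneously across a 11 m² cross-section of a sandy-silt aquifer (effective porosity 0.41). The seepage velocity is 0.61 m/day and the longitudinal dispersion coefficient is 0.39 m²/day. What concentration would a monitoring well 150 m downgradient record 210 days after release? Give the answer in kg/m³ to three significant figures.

For an instantaneous plane source, C(x,t) = M/(n_e·A·√(4πDt)) · exp(−(x−vt)²/(4Dt)), with n_e·A the pore (flow) area.
Plume center vt = 0.61 × 210 = 128.1 m, so the well at 150 m is 21.9 m downgradient of the peak.
√(4πDt) = 32.08 m, giving peak height M/(n_e·A·√(4πDt)) = 0.64/(0.41 × 11 × 32.08) = 0.004424 kg/m³.
(x−vt)²/(4Dt) = (21.9)²/(4 × 0.39 × 210) = 1.464; exp(−1.464) = 0.2313.
C = 0.004424 × 0.2313 = 0.00102 kg/m³.

0.00102 kg/m³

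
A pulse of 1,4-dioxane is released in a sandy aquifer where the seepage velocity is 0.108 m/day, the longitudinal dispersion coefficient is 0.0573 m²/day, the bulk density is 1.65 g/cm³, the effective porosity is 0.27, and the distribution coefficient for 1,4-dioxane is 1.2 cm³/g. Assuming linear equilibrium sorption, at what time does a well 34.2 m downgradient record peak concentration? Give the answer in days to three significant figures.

Retardation factor R = 1 + ρ_b·K_d/n = 1 + 1.65 × 1.2/0.27 = 8.333.
Sorption retards both mechanisms: v_R = v/R = 0.01296 m/day, D_R = D/R = 0.006876 m²/day.
Peak time from v_R²t² + 2D_R t − x² = 0: t = (√(D_R² + v_R²x²) − D_R)/v_R².
√(D_R² + v_R²x²) = √(0.006876² + 0.01296² × 34.2²) = 0.4433; v_R² = 0.0001680.
t = (0.4433 − 0.006876)/0.0001680 = 2600 days.

2600 days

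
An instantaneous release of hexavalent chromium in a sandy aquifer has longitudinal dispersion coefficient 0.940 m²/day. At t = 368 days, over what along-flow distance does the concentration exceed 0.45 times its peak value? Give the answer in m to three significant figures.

The plume is Gaussian with σ = √(2Dt) = √(2 × 0.940 × 368) = 26.30 m.
C/C_peak = exp(−Δx²/(2σ²)) = 0.45 ⇒ Δx = σ·√(−2 ln 0.45) = 26.30 × 1.264 = 33.24 m.
Width = 2Δx = 66.5 m.

66.5 m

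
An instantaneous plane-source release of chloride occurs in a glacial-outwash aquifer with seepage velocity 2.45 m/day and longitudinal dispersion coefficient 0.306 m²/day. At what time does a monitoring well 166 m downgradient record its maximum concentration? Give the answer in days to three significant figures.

For the 1D instantaneous-source solution, setting ∂C/∂t = 0 at fixed x gives v²t² + 2Dt − x² = 0, so t = (√(D² + v²x²) − D)/v².
√(D² + v²x²) = √(0.306² + 2.45² × 166²) = 406.7; v² = 6.0025.
t = (406.7 − 0.306)/6.0025 = 67.7 days (vs. the pure-advection estimate x/v = 67.8 d).

67.7 days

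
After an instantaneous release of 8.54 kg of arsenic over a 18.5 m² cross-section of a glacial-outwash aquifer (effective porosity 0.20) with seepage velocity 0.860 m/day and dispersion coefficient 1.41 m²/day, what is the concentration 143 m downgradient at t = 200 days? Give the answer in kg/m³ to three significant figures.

0.0184 kg/m³

For an instantaneous plane source, C(x,t) = M/(n_e·A·√(4πDt)) · exp(−(x−vt)²/(4Dt)), with n_e·A the pore (flow) area.
Plume center vt = 0.860 × 200 = 172 m, so the well at 143 m is 29 m upgradient of the peak.
√(4πDt) = 59.53 m, giving peak height M/(n_e·A·√(4πDt)) = 8.54/(0.20 × 18.5 × 59.53) = 0.03877 kg/m³.
(x−vt)²/(4Dt) = (-29)²/(4 × 1.41 × 200) = 0.7456; exp(−0.7456) = 0.4744.
C = 0.03877 × 0.4744 = 0.0184 kg/m³.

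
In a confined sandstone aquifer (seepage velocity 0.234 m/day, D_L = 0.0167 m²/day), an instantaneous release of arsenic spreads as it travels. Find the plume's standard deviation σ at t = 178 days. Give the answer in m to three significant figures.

Dispersive spreading gives a Gaussian with σ² = 2Dt; advection only shifts the center.
σ = √(2 × 0.0167 × 178) = 2.44 m.

2.44 m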